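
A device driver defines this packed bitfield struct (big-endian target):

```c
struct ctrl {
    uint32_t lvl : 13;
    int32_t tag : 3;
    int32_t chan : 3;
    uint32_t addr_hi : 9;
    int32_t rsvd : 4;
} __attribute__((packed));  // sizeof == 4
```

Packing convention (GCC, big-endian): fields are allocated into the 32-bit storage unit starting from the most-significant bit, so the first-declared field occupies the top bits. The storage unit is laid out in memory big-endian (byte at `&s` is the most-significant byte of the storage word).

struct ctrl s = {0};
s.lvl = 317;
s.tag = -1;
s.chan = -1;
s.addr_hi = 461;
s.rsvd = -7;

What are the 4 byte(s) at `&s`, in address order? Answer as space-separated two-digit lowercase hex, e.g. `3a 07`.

[19+:13] lvl=317 & 0x1fff = 0x13d; word=0x09e80000
[16+:3] tag=-1 & 0x7 = 0x7; word=0x09ef0000
[13+:3] chan=-1 & 0x7 = 0x7; word=0x09efe000
[4+:9] addr_hi=461 & 0x1ff = 0x1cd; word=0x09effcd0
[0+:4] rsvd=-7 & 0xf = 0x9; word=0x09effcd9
word = 0x09effcd9 → big-endian bytes:
  [0]=0x09  [1]=0xef  [2]=0xfc  [3]=0xd9

09 ef fc d9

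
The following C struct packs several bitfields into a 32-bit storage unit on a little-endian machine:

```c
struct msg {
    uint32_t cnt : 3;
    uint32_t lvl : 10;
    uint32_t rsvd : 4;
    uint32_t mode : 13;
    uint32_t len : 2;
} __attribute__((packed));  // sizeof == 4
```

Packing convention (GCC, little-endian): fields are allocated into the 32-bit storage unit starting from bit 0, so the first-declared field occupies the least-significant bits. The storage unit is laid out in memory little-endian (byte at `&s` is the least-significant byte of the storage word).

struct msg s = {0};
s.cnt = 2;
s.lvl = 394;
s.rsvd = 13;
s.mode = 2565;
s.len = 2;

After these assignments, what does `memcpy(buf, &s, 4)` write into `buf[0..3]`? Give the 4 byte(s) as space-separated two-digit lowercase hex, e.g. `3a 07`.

cnt:3 = 2 → 0x2 << 0 → word 0x00000002
lvl:10 = 394 → 0x18a << 3 → word 0x00000c52
rsvd:4 = 13 → 0xd << 13 → word 0x0001ac52
mode:13 = 2565 → 0xa05 << 17 → word 0x140bac52
len:2 = 2 → 0x2 << 30 → word 0x940bac52
word = 0x940bac52 → little-endian bytes:
  [0]=0x52  [1]=0xac  [2]=0x0b  [3]=0x94

52 ac 0b 94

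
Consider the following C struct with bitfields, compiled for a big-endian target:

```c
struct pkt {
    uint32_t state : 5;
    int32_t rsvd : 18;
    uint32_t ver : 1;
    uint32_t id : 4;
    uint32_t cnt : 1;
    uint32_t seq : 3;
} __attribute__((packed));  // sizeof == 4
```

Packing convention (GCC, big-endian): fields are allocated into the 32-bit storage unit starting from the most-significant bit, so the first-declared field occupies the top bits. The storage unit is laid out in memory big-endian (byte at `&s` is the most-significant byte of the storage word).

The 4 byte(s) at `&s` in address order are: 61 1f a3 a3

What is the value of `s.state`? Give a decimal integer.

12

[0]=0x61 [1]=0x1f [2]=0xa3 [3]=0xa3 (big-endian) → word 0x611fa3a3
state:5 @ bit 27 → (0x611fa3a3>>27)&0x1f = 0xc  ←
rsvd:18 @ bit 9 → (0x611fa3a3>>9)&0x3ffff = 0x8fd1
ver:1 @ bit 8 → (0x611fa3a3>>8)&0x1 = 0x1
id:4 @ bit 4 → (0x611fa3a3>>4)&0xf = 0xa
cnt:1 @ bit 3 → (0x611fa3a3>>3)&0x1 = 0x0
seq:3 @ bit 0 → (0x611fa3a3>>0)&0x7 = 0x3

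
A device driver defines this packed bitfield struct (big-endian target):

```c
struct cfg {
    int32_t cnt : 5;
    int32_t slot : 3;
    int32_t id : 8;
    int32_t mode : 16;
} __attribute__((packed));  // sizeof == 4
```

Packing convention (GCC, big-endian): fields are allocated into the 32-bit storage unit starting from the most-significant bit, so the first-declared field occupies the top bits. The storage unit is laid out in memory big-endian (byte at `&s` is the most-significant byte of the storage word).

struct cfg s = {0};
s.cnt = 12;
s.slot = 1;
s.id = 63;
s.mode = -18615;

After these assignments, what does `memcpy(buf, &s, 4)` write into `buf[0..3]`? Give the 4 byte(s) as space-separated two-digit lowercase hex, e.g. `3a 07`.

61 3f b7 49

cnt:5 = 12 → 0xc << 27 → word 0x60000000
slot:3 = 1 → 0x1 << 24 → word 0x61000000
id:8 = 63 → 0x3f << 16 → word 0x613f0000
mode:16 = -18615 → 0xb749 << 0 → word 0x613fb749
word = 0x613fb749 → big-endian bytes:
  [0]=0x61  [1]=0x3f  [2]=0xb7  [3]=0x49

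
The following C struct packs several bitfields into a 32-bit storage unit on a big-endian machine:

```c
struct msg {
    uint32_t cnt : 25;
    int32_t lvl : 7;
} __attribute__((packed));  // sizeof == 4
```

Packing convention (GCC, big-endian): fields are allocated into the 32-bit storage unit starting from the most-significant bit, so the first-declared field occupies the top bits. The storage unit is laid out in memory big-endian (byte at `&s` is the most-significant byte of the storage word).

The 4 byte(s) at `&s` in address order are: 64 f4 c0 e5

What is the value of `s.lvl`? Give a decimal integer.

-27

[0]=0x64 [1]=0xf4 [2]=0xc0 [3]=0xe5 (big-endian) → word 0x64f4c0e5
cnt:25 @ bit 7 → (0x64f4c0e5>>7)&0x1ffffff = 0xc9e981
lvl:7 @ bit 0 → (0x64f4c0e5>>0)&0x7f = 0x65  ←
lvl signed 7b, MSB=1: 101 - 128 = -27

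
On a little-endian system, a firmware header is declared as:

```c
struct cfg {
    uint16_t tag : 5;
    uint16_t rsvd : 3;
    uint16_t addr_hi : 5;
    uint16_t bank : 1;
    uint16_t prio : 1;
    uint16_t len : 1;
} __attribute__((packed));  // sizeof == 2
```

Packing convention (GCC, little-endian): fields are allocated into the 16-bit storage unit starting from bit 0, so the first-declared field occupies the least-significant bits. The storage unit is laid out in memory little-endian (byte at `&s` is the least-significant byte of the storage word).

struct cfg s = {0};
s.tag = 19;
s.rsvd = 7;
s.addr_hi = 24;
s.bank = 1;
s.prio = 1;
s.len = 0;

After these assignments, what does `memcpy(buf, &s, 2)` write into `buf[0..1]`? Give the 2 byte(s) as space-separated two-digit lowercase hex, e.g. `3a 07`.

f3 78

[0+:5] tag=19 & 0x1f = 0x13; word=0x0013
[5+:3] rsvd=7 & 0x7 = 0x7; word=0x00f3
[8+:5] addr_hi=24 & 0x1f = 0x18; word=0x18f3
[13+:1] bank=1 & 0x1 = 0x1; word=0x38f3
[14+:1] prio=1 & 0x1 = 0x1; word=0x78f3
[15+:1] len=0 & 0x1 = 0x0; word=0x78f3
word = 0x78f3 → little-endian bytes:
  [0]=0xf3  [1]=0x78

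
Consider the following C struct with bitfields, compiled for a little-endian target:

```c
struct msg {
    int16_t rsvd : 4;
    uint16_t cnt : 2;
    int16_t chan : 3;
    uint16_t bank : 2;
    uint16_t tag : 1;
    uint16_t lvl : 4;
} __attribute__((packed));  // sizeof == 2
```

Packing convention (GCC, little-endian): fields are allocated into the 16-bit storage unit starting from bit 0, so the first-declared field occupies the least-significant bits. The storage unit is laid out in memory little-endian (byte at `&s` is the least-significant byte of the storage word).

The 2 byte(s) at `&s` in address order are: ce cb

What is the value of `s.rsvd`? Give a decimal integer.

-2

[0]=0xce [1]=0xcb (little-endian) → word 0xcbce
rsvd [0+:4] = (word>>0) & 0xf = 14  ←
cnt [4+:2] = (word>>4) & 0x3 = 0
chan [6+:3] = (word>>6) & 0x7 = 7
bank [9+:2] = (word>>9) & 0x3 = 1
tag [11+:1] = (word>>11) & 0x1 = 1
lvl [12+:4] = (word>>12) & 0xf = 12
rsvd signed 4b, MSB=1: 14 - 16 = -2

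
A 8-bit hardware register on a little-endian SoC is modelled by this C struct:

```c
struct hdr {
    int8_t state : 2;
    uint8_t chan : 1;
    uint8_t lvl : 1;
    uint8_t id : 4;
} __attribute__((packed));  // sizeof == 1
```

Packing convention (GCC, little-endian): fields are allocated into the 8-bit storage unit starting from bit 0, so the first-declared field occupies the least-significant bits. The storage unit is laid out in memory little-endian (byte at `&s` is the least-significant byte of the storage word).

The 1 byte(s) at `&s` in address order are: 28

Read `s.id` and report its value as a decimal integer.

2

[0]=0x28 (little-endian) → word 0x28
state:2 @ bit 0 → (0x28>>0)&0x3 = 0x0
chan:1 @ bit 2 → (0x28>>2)&0x1 = 0x0
lvl:1 @ bit 3 → (0x28>>3)&0x1 = 0x1
id:4 @ bit 4 → (0x28>>4)&0xf = 0x2  ←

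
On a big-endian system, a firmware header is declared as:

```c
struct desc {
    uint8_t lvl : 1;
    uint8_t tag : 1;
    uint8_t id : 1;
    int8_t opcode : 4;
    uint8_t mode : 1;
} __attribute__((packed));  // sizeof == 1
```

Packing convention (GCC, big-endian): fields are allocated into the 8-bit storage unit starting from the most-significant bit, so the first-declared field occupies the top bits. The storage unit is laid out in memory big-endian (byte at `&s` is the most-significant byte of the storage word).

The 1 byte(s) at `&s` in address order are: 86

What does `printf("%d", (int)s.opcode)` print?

[0]=0x86 (big-endian) → word 0x86
lvl:1 @ bit 7 → (0x86>>7)&0x1 = 0x1
tag:1 @ bit 6 → (0x86>>6)&0x1 = 0x0
id:1 @ bit 5 → (0x86>>5)&0x1 = 0x0
opcode:4 @ bit 1 → (0x86>>1)&0xf = 0x3  ←
mode:1 @ bit 0 → (0x86>>0)&0x1 = 0x0
opcode signed 4b, MSB=0: value = 3

3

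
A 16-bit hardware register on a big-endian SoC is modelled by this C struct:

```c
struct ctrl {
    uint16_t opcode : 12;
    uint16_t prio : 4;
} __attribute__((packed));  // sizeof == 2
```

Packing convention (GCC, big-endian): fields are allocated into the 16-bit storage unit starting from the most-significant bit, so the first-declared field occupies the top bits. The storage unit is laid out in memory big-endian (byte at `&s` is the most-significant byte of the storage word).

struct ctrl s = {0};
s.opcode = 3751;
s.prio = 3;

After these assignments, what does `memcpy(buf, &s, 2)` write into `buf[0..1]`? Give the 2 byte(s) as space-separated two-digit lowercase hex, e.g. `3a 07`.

ea 73

[4+:12] opcode=3751 & 0xfff = 0xea7; word=0xea70
[0+:4] prio=3 & 0xf = 0x3; word=0xea73
word = 0xea73 → big-endian bytes:
  [0]=0xea  [1]=0x73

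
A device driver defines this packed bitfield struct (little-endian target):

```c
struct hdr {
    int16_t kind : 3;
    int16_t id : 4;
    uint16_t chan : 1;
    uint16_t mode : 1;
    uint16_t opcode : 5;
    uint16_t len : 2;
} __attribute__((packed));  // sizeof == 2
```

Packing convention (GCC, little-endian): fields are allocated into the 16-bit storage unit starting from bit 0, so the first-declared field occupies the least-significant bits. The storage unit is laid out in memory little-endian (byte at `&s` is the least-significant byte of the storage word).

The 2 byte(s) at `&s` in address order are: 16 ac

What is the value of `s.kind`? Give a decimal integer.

[0]=0x16 [1]=0xac (little-endian) → word 0xac16
kind:3 @ bit 0 → (0xac16>>0)&0x7 = 0x6  ←
id:4 @ bit 3 → (0xac16>>3)&0xf = 0x2
chan:1 @ bit 7 → (0xac16>>7)&0x1 = 0x0
mode:1 @ bit 8 → (0xac16>>8)&0x1 = 0x0
opcode:5 @ bit 9 → (0xac16>>9)&0x1f = 0x16
len:2 @ bit 14 → (0xac16>>14)&0x3 = 0x2
kind signed 3b, MSB=1: 6 - 8 = -2

-2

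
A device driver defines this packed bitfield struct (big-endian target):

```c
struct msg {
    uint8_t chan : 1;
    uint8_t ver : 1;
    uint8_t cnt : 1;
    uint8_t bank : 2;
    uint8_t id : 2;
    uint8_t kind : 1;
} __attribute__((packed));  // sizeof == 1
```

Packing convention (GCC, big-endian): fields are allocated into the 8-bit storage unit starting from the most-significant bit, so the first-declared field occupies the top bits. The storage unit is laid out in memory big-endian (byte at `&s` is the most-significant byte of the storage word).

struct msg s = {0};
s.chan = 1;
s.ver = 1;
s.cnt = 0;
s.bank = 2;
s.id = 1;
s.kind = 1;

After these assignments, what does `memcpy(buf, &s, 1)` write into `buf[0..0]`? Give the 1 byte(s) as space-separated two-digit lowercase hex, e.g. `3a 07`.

[7+:1] chan=1 & 0x1 = 0x1; word=0x80
[6+:1] ver=1 & 0x1 = 0x1; word=0xc0
[5+:1] cnt=0 & 0x1 = 0x0; word=0xc0
[3+:2] bank=2 & 0x3 = 0x2; word=0xd0
[1+:2] id=1 & 0x3 = 0x1; word=0xd2
[0+:1] kind=1 & 0x1 = 0x1; word=0xd3
word = 0xd3 → big-endian bytes:
  [0]=0xd3

d3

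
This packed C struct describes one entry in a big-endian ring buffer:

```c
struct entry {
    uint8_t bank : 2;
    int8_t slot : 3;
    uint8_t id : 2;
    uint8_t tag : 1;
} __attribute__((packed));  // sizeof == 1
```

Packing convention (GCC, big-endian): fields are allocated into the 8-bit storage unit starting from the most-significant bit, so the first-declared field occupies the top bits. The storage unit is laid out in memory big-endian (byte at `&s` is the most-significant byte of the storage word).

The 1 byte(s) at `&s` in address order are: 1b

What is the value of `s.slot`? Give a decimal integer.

[0]=0x1b (big-endian) → word 0x1b
bank:2 @ bit 6 → (0x1b>>6)&0x3 = 0x0
slot:3 @ bit 3 → (0x1b>>3)&0x7 = 0x3  ←
id:2 @ bit 1 → (0x1b>>1)&0x3 = 0x1
tag:1 @ bit 0 → (0x1b>>0)&0x1 = 0x1
slot signed 3b, MSB=0: value = 3

3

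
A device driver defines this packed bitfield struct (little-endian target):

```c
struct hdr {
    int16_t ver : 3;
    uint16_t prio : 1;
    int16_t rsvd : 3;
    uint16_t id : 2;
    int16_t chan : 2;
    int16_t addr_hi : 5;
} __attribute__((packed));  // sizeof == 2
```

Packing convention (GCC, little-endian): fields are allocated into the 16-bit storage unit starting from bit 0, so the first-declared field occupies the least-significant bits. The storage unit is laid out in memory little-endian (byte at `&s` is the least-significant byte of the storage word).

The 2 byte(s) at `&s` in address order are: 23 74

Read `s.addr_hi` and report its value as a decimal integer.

[0]=0x23 [1]=0x74 (little-endian) → word 0x7423
ver [0+:3] = (word>>0) & 0x7 = 3
prio [3+:1] = (word>>3) & 0x1 = 0
rsvd [4+:3] = (word>>4) & 0x7 = 2
id [7+:2] = (word>>7) & 0x3 = 0
chan [9+:2] = (word>>9) & 0x3 = 2
addr_hi [11+:5] = (word>>11) & 0x1f = 14  ←
addr_hi signed 5b, MSB=0: value = 14

14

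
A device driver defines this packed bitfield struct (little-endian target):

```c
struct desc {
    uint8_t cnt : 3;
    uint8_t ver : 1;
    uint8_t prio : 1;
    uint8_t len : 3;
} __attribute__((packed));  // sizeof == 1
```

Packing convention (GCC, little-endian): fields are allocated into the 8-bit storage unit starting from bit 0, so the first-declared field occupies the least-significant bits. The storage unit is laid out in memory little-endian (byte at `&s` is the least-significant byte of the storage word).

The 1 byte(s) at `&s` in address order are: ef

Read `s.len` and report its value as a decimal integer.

7

[0]=0xef (little-endian) → word 0xef
cnt [0+:3] = (word>>0) & 0x7 = 7
ver [3+:1] = (word>>3) & 0x1 = 1
prio [4+:1] = (word>>4) & 0x1 = 0
len [5+:3] = (word>>5) & 0x7 = 7  ←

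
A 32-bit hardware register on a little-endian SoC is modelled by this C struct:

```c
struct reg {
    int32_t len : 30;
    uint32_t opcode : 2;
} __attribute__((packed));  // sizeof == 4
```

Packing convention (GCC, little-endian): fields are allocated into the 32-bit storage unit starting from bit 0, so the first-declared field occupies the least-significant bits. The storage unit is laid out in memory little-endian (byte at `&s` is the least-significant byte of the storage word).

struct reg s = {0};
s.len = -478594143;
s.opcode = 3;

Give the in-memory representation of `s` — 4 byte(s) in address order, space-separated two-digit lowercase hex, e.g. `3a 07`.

a1 3b 79 e3

[0+:30] len=-478594143 & 0x3fffffff = 0x23793ba1; word=0x23793ba1
[30+:2] opcode=3 & 0x3 = 0x3; word=0xe3793ba1
word = 0xe3793ba1 → little-endian bytes:
  [0]=0xa1  [1]=0x3b  [2]=0x79  [3]=0xe3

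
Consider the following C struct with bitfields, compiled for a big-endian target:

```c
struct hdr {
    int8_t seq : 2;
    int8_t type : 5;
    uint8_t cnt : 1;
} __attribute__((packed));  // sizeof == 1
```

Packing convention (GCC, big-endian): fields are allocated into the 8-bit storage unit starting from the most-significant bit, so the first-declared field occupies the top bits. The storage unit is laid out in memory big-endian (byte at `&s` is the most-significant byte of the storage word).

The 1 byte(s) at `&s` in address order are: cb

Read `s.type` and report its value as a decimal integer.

5

[0]=0xcb (big-endian) → word 0xcb
seq [6+:2] = (word>>6) & 0x3 = 3
type [1+:5] = (word>>1) & 0x1f = 5  ←
cnt [0+:1] = (word>>0) & 0x1 = 1
type signed 5b, MSB=0: value = 5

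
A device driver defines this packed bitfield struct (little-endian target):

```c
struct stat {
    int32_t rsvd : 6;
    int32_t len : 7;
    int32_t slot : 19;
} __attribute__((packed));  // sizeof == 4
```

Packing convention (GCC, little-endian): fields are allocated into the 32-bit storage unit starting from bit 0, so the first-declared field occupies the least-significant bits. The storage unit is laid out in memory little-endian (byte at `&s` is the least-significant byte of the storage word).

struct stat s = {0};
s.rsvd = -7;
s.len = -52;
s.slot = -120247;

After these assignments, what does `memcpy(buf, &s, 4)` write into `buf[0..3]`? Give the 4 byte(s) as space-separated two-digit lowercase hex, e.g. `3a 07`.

39 33 49 c5

[0+:6] rsvd=-7 & 0x3f = 0x39; word=0x00000039
[6+:7] len=-52 & 0x7f = 0x4c; word=0x00001339
[13+:19] slot=-120247 & 0x7ffff = 0x62a49; word=0xc5493339
word = 0xc5493339 → little-endian bytes:
  [0]=0x39  [1]=0x33  [2]=0x49  [3]=0xc5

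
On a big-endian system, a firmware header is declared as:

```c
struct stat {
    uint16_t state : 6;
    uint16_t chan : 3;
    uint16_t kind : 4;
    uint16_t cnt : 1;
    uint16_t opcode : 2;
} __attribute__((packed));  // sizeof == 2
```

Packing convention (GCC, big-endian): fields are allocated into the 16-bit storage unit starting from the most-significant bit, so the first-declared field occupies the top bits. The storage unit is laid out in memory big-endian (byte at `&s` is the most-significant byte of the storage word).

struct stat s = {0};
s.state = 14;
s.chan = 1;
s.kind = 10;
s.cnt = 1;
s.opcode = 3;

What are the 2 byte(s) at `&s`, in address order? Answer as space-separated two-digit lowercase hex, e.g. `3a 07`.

state (6b) val=14 bits=0xe at bit 10: 0x3800
chan (3b) val=1 bits=0x1 at bit 7: 0x3880
kind (4b) val=10 bits=0xa at bit 3: 0x38d0
cnt (1b) val=1 bits=0x1 at bit 2: 0x38d4
opcode (2b) val=3 bits=0x3 at bit 0: 0x38d7
word = 0x38d7 → big-endian bytes:
  [0]=0x38  [1]=0xd7

38 d7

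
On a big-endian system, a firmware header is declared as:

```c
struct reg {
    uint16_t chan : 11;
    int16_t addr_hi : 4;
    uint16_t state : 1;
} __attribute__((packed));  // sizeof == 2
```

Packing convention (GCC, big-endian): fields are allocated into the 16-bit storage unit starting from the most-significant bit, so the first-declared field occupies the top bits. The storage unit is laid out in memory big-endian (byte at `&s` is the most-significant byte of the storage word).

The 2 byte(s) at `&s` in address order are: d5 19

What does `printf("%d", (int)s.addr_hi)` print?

[0]=0xd5 [1]=0x19 (big-endian) → word 0xd519
chan [5+:11] = (word>>5) & 0x7ff = 1704
addr_hi [1+:4] = (word>>1) & 0xf = 12  ←
state [0+:1] = (word>>0) & 0x1 = 1
addr_hi signed 4b, MSB=1: 12 - 16 = -4

-4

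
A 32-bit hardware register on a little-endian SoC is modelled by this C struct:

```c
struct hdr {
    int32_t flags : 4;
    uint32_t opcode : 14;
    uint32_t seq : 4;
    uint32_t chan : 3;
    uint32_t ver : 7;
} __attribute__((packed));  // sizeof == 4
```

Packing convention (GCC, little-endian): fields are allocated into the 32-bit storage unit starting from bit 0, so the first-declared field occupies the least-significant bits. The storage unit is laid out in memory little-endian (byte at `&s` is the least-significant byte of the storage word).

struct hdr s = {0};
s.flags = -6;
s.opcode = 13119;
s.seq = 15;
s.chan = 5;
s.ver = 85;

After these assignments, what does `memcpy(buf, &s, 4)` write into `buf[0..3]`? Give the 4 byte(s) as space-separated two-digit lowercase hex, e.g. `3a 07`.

fa 33 7f ab

flags:4 = -6 → 0xa << 0 → word 0x0000000a
opcode:14 = 13119 → 0x333f << 4 → word 0x000333fa
seq:4 = 15 → 0xf << 18 → word 0x003f33fa
chan:3 = 5 → 0x5 << 22 → word 0x017f33fa
ver:7 = 85 → 0x55 << 25 → word 0xab7f33fa
word = 0xab7f33fa → little-endian bytes:
  [0]=0xfa  [1]=0x33  [2]=0x7f  [3]=0xab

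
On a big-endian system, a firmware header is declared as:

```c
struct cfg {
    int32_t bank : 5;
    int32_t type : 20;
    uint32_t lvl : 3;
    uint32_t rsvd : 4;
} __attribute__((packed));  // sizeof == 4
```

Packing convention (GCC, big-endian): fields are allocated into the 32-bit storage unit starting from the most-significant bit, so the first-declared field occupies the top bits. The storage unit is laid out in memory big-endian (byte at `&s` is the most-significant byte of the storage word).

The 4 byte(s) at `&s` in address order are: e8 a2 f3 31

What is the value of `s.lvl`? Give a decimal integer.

[0]=0xe8 [1]=0xa2 [2]=0xf3 [3]=0x31 (big-endian) → word 0xe8a2f331
bank:5 @ bit 27 → (0xe8a2f331>>27)&0x1f = 0x1d
type:20 @ bit 7 → (0xe8a2f331>>7)&0xfffff = 0x145e6
lvl:3 @ bit 4 → (0xe8a2f331>>4)&0x7 = 0x3  ←
rsvd:4 @ bit 0 → (0xe8a2f331>>0)&0xf = 0x1

3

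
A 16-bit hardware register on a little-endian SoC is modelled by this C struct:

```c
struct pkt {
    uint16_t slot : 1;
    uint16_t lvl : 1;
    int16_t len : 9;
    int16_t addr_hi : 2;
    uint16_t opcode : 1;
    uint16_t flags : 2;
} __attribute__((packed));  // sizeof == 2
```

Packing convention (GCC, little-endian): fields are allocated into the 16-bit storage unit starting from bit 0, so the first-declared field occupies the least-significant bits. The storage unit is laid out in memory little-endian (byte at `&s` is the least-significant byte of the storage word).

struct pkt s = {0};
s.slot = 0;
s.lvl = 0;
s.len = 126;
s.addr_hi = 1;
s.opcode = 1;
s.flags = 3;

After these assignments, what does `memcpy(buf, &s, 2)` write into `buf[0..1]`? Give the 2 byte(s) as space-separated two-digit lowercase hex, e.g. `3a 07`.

slot:1 = 0 → 0x0 << 0 → word 0x0000
lvl:1 = 0 → 0x0 << 1 → word 0x0000
len:9 = 126 → 0x7e << 2 → word 0x01f8
addr_hi:2 = 1 → 0x1 << 11 → word 0x09f8
opcode:1 = 1 → 0x1 << 13 → word 0x29f8
flags:2 = 3 → 0x3 << 14 → word 0xe9f8
word = 0xe9f8 → little-endian bytes:
  [0]=0xf8  [1]=0xe9

f8 e9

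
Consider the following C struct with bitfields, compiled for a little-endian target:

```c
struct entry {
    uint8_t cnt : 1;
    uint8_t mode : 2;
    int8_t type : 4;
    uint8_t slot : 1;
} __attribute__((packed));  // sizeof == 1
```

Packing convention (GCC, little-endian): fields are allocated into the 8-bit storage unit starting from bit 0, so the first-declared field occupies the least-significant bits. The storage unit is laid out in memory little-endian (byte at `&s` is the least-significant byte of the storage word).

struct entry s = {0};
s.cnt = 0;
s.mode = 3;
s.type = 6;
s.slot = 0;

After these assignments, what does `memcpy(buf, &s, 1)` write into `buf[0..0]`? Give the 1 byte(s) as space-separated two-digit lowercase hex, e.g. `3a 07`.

36

cnt (1b) val=0 bits=0x0 at bit 0: 0x00
mode (2b) val=3 bits=0x3 at bit 1: 0x06
type (4b) val=6 bits=0x6 at bit 3: 0x36
slot (1b) val=0 bits=0x0 at bit 7: 0x36
word = 0x36 → little-endian bytes:
  [0]=0x36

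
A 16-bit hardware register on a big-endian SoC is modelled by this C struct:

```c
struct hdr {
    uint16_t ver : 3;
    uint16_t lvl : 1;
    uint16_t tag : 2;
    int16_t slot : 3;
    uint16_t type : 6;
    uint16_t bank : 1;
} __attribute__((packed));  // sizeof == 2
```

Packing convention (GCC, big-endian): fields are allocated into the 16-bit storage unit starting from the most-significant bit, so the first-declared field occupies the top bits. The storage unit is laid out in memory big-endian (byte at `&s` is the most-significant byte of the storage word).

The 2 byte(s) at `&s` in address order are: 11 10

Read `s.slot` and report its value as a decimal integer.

[0]=0x11 [1]=0x10 (big-endian) → word 0x1110
ver:3 @ bit 13 → (0x1110>>13)&0x7 = 0x0
lvl:1 @ bit 12 → (0x1110>>12)&0x1 = 0x1
tag:2 @ bit 10 → (0x1110>>10)&0x3 = 0x0
slot:3 @ bit 7 → (0x1110>>7)&0x7 = 0x2  ←
type:6 @ bit 1 → (0x1110>>1)&0x3f = 0x8
bank:1 @ bit 0 → (0x1110>>0)&0x1 = 0x0
slot signed 3b, MSB=0: value = 2

2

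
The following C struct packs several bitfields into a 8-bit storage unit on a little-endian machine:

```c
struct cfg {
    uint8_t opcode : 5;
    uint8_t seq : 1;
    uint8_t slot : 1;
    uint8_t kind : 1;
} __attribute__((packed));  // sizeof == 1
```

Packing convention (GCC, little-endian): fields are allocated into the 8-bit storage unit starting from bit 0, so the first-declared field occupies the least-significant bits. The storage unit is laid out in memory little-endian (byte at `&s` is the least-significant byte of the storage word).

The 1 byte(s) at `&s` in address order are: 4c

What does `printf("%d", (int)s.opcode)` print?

12

[0]=0x4c (little-endian) → word 0x4c
opcode [0+:5] = (word>>0) & 0x1f = 12  ←
seq [5+:1] = (word>>5) & 0x1 = 0
slot [6+:1] = (word>>6) & 0x1 = 1
kind [7+:1] = (word>>7) & 0x1 = 0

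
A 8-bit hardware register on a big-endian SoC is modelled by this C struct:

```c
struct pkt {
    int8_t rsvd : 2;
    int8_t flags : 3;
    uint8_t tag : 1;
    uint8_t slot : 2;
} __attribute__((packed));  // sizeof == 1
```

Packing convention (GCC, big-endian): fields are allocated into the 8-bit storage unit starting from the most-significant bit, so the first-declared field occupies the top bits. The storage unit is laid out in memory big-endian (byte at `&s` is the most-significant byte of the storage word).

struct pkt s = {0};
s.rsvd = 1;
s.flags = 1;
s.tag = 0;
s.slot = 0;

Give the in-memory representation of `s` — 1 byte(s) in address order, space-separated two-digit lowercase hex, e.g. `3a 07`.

[6+:2] rsvd=1 & 0x3 = 0x1; word=0x40
[3+:3] flags=1 & 0x7 = 0x1; word=0x48
[2+:1] tag=0 & 0x1 = 0x0; word=0x48
[0+:2] slot=0 & 0x3 = 0x0; word=0x48
word = 0x48 → big-endian bytes:
  [0]=0x48

48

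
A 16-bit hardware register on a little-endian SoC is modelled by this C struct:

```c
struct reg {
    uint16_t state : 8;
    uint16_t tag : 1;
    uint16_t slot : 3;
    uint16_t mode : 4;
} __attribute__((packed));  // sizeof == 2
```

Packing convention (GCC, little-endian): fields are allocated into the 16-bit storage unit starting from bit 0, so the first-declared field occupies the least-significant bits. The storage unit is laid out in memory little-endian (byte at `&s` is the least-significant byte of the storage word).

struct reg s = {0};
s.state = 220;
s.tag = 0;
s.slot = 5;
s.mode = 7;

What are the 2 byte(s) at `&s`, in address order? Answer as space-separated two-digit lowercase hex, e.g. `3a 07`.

dc 7a

state (8b) val=220 bits=0xdc at bit 0: 0x00dc
tag (1b) val=0 bits=0x0 at bit 8: 0x00dc
slot (3b) val=5 bits=0x5 at bit 9: 0x0adc
mode (4b) val=7 bits=0x7 at bit 12: 0x7adc
word = 0x7adc → little-endian bytes:
  [0]=0xdc  [1]=0x7a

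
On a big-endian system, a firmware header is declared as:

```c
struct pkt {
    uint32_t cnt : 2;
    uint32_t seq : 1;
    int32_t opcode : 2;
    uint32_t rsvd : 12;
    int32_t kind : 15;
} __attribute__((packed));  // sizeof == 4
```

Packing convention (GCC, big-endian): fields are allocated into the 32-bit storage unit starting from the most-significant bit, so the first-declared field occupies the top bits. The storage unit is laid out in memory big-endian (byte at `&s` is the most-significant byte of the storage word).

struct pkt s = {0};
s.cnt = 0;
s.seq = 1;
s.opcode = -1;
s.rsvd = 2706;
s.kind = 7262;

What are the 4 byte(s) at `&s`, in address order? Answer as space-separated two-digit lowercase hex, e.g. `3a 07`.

cnt (2b) val=0 bits=0x0 at bit 30: 0x00000000
seq (1b) val=1 bits=0x1 at bit 29: 0x20000000
opcode (2b) val=-1 bits=0x3 at bit 27: 0x38000000
rsvd (12b) val=2706 bits=0xa92 at bit 15: 0x3d490000
kind (15b) val=7262 bits=0x1c5e at bit 0: 0x3d491c5e
word = 0x3d491c5e → big-endian bytes:
  [0]=0x3d  [1]=0x49  [2]=0x1c  [3]=0x5e

3d 49 1c 5e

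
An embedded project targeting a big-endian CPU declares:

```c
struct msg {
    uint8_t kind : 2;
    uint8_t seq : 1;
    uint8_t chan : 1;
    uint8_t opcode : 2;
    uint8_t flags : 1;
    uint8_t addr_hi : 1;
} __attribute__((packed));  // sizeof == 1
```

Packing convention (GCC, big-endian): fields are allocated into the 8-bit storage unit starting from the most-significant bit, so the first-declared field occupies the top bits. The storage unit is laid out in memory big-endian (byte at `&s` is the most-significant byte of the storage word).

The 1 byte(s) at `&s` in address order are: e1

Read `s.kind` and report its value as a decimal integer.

[0]=0xe1 (big-endian) → word 0xe1
kind:2 @ bit 6 → (0xe1>>6)&0x3 = 0x3  ←
seq:1 @ bit 5 → (0xe1>>5)&0x1 = 0x1
chan:1 @ bit 4 → (0xe1>>4)&0x1 = 0x0
opcode:2 @ bit 2 → (0xe1>>2)&0x3 = 0x0
flags:1 @ bit 1 → (0xe1>>1)&0x1 = 0x0
addr_hi:1 @ bit 0 → (0xe1>>0)&0x1 = 0x1

3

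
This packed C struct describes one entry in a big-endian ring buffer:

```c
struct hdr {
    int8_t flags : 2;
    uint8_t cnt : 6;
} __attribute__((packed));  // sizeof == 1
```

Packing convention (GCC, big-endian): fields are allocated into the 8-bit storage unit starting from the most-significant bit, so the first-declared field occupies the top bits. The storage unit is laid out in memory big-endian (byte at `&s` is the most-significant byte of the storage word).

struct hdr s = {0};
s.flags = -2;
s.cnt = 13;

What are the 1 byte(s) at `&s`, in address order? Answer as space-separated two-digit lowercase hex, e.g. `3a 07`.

[6+:2] flags=-2 & 0x3 = 0x2; word=0x80
[0+:6] cnt=13 & 0x3f = 0xd; word=0x8d
word = 0x8d → big-endian bytes:
  [0]=0x8d

8d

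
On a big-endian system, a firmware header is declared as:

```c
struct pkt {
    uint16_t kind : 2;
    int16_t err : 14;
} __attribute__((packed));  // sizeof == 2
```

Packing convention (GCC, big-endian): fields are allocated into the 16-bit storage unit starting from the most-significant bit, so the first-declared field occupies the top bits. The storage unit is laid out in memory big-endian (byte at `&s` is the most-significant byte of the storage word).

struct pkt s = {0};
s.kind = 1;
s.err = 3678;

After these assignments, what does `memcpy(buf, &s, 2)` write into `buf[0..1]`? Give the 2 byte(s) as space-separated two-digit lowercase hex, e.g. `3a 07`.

4e 5e

kind:2 = 1 → 0x1 << 14 → word 0x4000
err:14 = 3678 → 0xe5e << 0 → word 0x4e5e
word = 0x4e5e → big-endian bytes:
  [0]=0x4e  [1]=0x5e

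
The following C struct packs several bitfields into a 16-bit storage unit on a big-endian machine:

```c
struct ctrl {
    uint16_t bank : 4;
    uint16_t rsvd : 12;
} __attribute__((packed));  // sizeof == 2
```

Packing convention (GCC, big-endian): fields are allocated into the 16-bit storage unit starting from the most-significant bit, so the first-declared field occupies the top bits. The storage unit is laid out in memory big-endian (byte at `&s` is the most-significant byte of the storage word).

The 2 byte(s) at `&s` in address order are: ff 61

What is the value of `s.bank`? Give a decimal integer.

[0]=0xff [1]=0x61 (big-endian) → word 0xff61
bank [12+:4] = (word>>12) & 0xf = 15  ←
rsvd [0+:12] = (word>>0) & 0xfff = 3937

15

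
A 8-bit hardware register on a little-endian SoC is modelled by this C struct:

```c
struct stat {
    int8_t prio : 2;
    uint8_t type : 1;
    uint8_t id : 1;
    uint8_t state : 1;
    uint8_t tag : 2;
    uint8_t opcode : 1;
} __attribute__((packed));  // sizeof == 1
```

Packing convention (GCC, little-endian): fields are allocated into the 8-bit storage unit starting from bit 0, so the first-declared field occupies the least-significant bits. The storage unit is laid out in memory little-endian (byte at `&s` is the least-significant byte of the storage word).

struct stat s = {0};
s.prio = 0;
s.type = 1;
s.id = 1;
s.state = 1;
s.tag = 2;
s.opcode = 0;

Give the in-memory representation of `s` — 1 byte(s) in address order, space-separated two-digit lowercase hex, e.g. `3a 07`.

5c

[0+:2] prio=0 & 0x3 = 0x0; word=0x00
[2+:1] type=1 & 0x1 = 0x1; word=0x04
[3+:1] id=1 & 0x1 = 0x1; word=0x0c
[4+:1] state=1 & 0x1 = 0x1; word=0x1c
[5+:2] tag=2 & 0x3 = 0x2; word=0x5c
[7+:1] opcode=0 & 0x1 = 0x0; word=0x5c
word = 0x5c → little-endian bytes:
  [0]=0x5c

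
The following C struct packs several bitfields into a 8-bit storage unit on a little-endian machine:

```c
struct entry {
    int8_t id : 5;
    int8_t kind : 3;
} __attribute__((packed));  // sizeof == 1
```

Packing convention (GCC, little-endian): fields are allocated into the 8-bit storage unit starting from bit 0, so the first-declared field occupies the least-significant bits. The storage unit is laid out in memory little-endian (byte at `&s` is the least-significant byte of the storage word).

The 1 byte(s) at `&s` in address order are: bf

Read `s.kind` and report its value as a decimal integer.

[0]=0xbf (little-endian) → word 0xbf
id:5 @ bit 0 → (0xbf>>0)&0x1f = 0x1f
kind:3 @ bit 5 → (0xbf>>5)&0x7 = 0x5  ←
kind signed 3b, MSB=1: 5 - 8 = -3

-3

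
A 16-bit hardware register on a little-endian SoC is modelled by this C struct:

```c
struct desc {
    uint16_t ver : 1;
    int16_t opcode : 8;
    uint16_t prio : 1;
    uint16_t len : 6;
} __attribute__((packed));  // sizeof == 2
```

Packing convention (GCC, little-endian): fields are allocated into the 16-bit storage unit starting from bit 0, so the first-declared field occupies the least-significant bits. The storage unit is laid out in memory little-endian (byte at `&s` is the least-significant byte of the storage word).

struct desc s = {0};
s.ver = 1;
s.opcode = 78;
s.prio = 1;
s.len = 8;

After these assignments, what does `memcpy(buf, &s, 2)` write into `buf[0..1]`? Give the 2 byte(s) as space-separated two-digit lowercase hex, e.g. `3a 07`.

[0+:1] ver=1 & 0x1 = 0x1; word=0x0001
[1+:8] opcode=78 & 0xff = 0x4e; word=0x009d
[9+:1] prio=1 & 0x1 = 0x1; word=0x029d
[10+:6] len=8 & 0x3f = 0x8; word=0x229d
word = 0x229d → little-endian bytes:
  [0]=0x9d  [1]=0x22

9d 22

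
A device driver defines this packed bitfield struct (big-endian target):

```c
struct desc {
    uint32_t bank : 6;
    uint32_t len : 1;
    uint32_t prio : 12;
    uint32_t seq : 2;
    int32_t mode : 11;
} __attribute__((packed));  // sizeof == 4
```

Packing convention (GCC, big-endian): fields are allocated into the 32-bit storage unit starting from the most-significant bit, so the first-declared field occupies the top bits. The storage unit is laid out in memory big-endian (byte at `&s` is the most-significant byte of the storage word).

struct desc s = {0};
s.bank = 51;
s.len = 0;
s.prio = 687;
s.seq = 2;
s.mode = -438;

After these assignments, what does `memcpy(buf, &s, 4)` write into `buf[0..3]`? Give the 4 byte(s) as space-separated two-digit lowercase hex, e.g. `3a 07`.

bank (6b) val=51 bits=0x33 at bit 26: 0xcc000000
len (1b) val=0 bits=0x0 at bit 25: 0xcc000000
prio (12b) val=687 bits=0x2af at bit 13: 0xcc55e000
seq (2b) val=2 bits=0x2 at bit 11: 0xcc55f000
mode (11b) val=-438 bits=0x64a at bit 0: 0xcc55f64a
word = 0xcc55f64a → big-endian bytes:
  [0]=0xcc  [1]=0x55  [2]=0xf6  [3]=0x4a

cc 55 f6 4a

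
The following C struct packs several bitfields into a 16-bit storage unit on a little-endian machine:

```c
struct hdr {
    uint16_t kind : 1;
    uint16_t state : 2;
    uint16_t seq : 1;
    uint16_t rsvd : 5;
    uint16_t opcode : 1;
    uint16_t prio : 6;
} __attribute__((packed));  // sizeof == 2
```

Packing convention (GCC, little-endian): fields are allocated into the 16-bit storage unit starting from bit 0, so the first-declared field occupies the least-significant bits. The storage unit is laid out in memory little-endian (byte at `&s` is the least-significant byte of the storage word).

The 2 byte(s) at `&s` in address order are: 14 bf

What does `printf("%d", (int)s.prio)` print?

47

[0]=0x14 [1]=0xbf (little-endian) → word 0xbf14
kind:1 @ bit 0 → (0xbf14>>0)&0x1 = 0x0
state:2 @ bit 1 → (0xbf14>>1)&0x3 = 0x2
seq:1 @ bit 3 → (0xbf14>>3)&0x1 = 0x0
rsvd:5 @ bit 4 → (0xbf14>>4)&0x1f = 0x11
opcode:1 @ bit 9 → (0xbf14>>9)&0x1 = 0x1
prio:6 @ bit 10 → (0xbf14>>10)&0x3f = 0x2f  ←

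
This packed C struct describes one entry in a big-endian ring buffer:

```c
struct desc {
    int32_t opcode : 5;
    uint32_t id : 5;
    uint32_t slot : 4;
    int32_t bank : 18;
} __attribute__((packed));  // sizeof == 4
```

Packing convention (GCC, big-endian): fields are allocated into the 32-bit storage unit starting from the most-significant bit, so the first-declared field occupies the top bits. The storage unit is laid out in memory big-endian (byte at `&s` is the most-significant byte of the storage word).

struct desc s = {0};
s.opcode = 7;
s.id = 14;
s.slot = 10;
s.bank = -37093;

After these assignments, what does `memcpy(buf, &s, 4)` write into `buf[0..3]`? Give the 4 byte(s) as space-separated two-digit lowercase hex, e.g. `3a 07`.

3b ab 6f 1b

opcode:5 = 7 → 0x7 << 27 → word 0x38000000
id:5 = 14 → 0xe << 22 → word 0x3b800000
slot:4 = 10 → 0xa << 18 → word 0x3ba80000
bank:18 = -37093 → 0x36f1b << 0 → word 0x3bab6f1b
word = 0x3bab6f1b → big-endian bytes:
  [0]=0x3b  [1]=0xab  [2]=0x6f  [3]=0x1b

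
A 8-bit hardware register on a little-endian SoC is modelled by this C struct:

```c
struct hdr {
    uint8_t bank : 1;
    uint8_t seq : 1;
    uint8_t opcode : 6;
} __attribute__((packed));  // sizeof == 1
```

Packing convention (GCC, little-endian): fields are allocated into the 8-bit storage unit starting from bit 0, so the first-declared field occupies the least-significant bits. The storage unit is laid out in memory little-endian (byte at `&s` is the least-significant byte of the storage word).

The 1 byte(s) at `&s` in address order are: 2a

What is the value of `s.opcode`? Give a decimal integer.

[0]=0x2a (little-endian) → word 0x2a
bank [0+:1] = (word>>0) & 0x1 = 0
seq [1+:1] = (word>>1) & 0x1 = 1
opcode [2+:6] = (word>>2) & 0x3f = 10  ←

10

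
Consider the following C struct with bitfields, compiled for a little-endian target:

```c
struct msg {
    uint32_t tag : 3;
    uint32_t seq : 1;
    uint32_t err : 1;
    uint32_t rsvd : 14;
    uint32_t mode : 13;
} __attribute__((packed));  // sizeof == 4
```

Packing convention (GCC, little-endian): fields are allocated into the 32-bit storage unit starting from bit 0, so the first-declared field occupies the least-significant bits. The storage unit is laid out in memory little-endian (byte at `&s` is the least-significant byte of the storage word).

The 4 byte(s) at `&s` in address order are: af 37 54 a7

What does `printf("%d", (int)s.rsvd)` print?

[0]=0xaf [1]=0x37 [2]=0x54 [3]=0xa7 (little-endian) → word 0xa75437af
tag:3 @ bit 0 → (0xa75437af>>0)&0x7 = 0x7
seq:1 @ bit 3 → (0xa75437af>>3)&0x1 = 0x1
err:1 @ bit 4 → (0xa75437af>>4)&0x1 = 0x0
rsvd:14 @ bit 5 → (0xa75437af>>5)&0x3fff = 0x21bd  ←
mode:13 @ bit 19 → (0xa75437af>>19)&0x1fff = 0x14ea

8637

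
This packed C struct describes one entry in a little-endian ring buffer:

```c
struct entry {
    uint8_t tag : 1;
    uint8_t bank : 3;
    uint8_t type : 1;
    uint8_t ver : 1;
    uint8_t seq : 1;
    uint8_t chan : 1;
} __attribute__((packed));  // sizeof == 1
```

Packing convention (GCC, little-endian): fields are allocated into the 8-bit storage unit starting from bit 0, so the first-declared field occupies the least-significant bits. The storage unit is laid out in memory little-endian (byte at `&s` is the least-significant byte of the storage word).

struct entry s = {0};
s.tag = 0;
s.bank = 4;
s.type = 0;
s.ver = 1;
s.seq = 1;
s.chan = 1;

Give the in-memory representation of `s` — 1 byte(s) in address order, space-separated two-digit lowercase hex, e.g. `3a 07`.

tag (1b) val=0 bits=0x0 at bit 0: 0x00
bank (3b) val=4 bits=0x4 at bit 1: 0x08
type (1b) val=0 bits=0x0 at bit 4: 0x08
ver (1b) val=1 bits=0x1 at bit 5: 0x28
seq (1b) val=1 bits=0x1 at bit 6: 0x68
chan (1b) val=1 bits=0x1 at bit 7: 0xe8
word = 0xe8 → little-endian bytes:
  [0]=0xe8

e8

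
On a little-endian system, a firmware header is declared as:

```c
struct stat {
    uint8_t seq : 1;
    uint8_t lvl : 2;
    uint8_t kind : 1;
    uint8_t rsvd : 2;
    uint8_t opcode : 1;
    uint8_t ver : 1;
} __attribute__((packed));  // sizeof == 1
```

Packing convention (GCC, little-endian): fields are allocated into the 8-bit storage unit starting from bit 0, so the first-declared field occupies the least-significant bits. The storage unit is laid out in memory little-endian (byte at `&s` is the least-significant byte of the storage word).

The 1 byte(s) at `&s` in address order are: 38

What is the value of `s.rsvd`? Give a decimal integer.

3

[0]=0x38 (little-endian) → word 0x38
seq:1 @ bit 0 → (0x38>>0)&0x1 = 0x0
lvl:2 @ bit 1 → (0x38>>1)&0x3 = 0x0
kind:1 @ bit 3 → (0x38>>3)&0x1 = 0x1
rsvd:2 @ bit 4 → (0x38>>4)&0x3 = 0x3  ←
opcode:1 @ bit 6 → (0x38>>6)&0x1 = 0x0
ver:1 @ bit 7 → (0x38>>7)&0x1 = 0x0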